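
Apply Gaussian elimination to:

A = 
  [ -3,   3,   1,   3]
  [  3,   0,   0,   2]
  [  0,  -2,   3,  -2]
Row operations:
R2 → R2 + (1)·R1
R3 → R3 + (2/3)·R2

Resulting echelon form:
REF = 
  [  -3,    3,    1,    3]
  [   0,    3,    1,    5]
  [   0,    0, 11/3,  4/3]

Rank = 3 (number of non-zero pivot rows).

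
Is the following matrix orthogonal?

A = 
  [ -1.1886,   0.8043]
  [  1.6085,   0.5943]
No

AᵀA = 
  [  4,  -0.0001]
  [ -0.0001,   1.0001]
≠ I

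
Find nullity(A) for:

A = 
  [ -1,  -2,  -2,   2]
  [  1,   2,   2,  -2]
nullity(A) = 3

Row reduce:
R2 → R2 + (1)·R1
REF = 
  [ -1,  -2,  -2,   2]
  [  0,   0,   0,   0]
Pivot columns: 1 → 1 pivot.
rank(A) = 1, so nullity(A) = 4 - 1 = 3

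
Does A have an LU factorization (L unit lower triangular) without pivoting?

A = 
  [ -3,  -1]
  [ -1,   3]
Yes.
A[1,1] = -3 ≠ 0, so Gaussian elimination proceeds without a row swap: multiplier ℓ₂₁ = (-1)/(-3) = 1/3, and U[2,2] = 3 - (1/3)(-1) = 10/3.
L = 
  [  1,   0]
  [1/3,   1]
U = 
  [  -3,   -1]
  [   0, 10/3]
Check row 2 of LU: [(1/3)(-3), (1/3)(-1) + (10/3)] = [-1, 3] = row 2 of A ✓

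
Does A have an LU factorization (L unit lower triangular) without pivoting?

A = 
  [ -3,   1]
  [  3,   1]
Yes.
A[1,1] = -3 ≠ 0, so Gaussian elimination proceeds without a row swap: multiplier ℓ₂₁ = (3)/(-3) = -1, and U[2,2] = 1 - (-1)(1) = 2.
L = 
  [  1,   0]
  [ -1,   1]
U = 
  [ -3,   1]
  [  0,   2]
Check row 2 of LU: [(-1)(-3), (-1)(1) + 2] = [3, 1] = row 2 of A ✓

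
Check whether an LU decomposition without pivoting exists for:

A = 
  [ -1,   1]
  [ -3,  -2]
Yes.
A[1,1] = -1 ≠ 0, so Gaussian elimination proceeds without a row swap: multiplier ℓ₂₁ = (-3)/(-1) = 3, and U[2,2] = -2 - (3)(1) = -5.
L = 
  [  1,   0]
  [  3,   1]
U = 
  [ -1,   1]
  [  0,  -5]
Check row 2 of LU: [(3)(-1), (3)(1) + (-5)] = [-3, -2] = row 2 of A ✓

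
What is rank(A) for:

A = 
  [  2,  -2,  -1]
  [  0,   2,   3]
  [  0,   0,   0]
rank(A) = 2

Row reduce:
(no row operations needed)
REF = 
  [  2,  -2,  -1]
  [  0,   2,   3]
  [  0,   0,   0]
Pivot columns: 1, 2 → 2 pivots.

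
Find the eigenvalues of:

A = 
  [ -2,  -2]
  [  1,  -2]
tr(A) = -4, det(A) = 6
Characteristic polynomial: λ² - tr(A)λ + det(A) = λ² + 4λ + 6
λ² + 4λ + 6 = 0  ⇒  λ = (-4 ± √((4)² - 4·(6)))/2 = (-4 ± √(-8))/2
  = -2 + i√2,  -2 - i√2

λ = -2 + i√2, -2 - i√2  (≈ -2 + 1.414i, -2 - 1.414i)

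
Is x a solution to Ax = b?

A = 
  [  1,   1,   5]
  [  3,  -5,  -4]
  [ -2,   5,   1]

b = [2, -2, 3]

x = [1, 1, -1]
No

Ax = [-3, 2, 2] ≠ b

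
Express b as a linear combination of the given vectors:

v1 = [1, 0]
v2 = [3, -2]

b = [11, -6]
c1 = 2, c2 = 3

b = 2·v1 + 3·v2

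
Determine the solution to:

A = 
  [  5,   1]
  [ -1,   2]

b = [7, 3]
Row reduce the augmented matrix [A|b]:
R2 → R2 + (1/5)·R1
REF = 
  [   5,    1,    7]
  [   0, 11/5, 22/5]

Back-substitution:
x₂ = (22/5) / (11/5) = 2
x₁ = (7 - (1)(2)) / 5 = 1

x = [1, 2]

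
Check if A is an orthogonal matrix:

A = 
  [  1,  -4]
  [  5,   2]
No

AᵀA = 
  [ 26,   6]
  [  6,  20]
≠ I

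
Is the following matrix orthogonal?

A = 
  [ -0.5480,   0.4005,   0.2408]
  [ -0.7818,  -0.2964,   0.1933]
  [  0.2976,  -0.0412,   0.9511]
No

AᵀA = 
  [  1.0001,   0,   0]
  [  0,   0.2500,   0]
  [  0,   0,   0.9999]
≠ I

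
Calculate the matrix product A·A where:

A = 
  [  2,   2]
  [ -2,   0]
A² = A·A:
A²[1,1] = (2)(2) + (2)(-2) = 0
A²[1,2] = (2)(2) + (2)(0) = 4
A²[2,1] = (-2)(2) + (0)(-2) = -4
A²[2,2] = (-2)(2) + (0)(0) = -4
A² = 
  [  0,   4]
  [ -4,  -4]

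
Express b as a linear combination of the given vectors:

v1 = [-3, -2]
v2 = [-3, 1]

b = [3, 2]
c1 = -1, c2 = 0

b = -1·v1 + 0·v2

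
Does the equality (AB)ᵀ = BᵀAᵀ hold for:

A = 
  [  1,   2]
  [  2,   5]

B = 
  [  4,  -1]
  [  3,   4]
Yes

(AB)ᵀ = 
  [ 10,  23]
  [  7,  18]

BᵀAᵀ = 
  [ 10,  23]
  [  7,  18]

Both sides are equal — this is the standard identity (AB)ᵀ = BᵀAᵀ, which holds for all A, B.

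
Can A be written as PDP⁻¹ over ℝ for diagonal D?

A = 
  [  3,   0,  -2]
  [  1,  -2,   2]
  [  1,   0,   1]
No

Characteristic polynomial: det(λI - A) = λ³ - 2λ² - 3λ + 10
Testing integer divisors of the constant term: p(-2) = 0, so (λ + 2) is a factor:
p(λ) = (λ + 2)(λ² - 4λ + 5)
λ² - 4λ + 5 = 0  ⇒  λ = (4 ± √((-4)² - 4·(5)))/2 = (4 ± √(-4))/2
  = 2 + i,  2 - i
Eigenvalues: -2, 2 + i, 2 - i  (≈ -2, 2 + 1i, 2 - 1i)
Has complex eigenvalues (not diagonalizable over ℝ).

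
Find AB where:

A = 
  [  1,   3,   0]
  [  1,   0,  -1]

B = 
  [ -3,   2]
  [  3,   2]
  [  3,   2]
AB = 
  [  6,   8]
  [ -6,   0]

A is 2×3 and B is 3×2, so AB is 2×2. Each entry is (row of A)·(column of B):
AB[1,1] = (1)(-3) + (3)(3) + (0)(3) = 6
AB[1,2] = (1)(2) + (3)(2) + (0)(2) = 8
AB[2,1] = (1)(-3) + (0)(3) + (-1)(3) = -6
AB[2,2] = (1)(2) + (0)(2) + (-1)(2) = 0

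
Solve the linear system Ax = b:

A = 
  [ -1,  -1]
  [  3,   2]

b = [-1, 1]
x = [-1, 2]

Row reduce the augmented matrix [A|b]:
R2 → R2 + (3)·R1
REF = 
  [ -1,  -1,  -1]
  [  0,  -1,  -2]

Back-substitution:
x₂ = (-2) / (-1) = 2
x₁ = (-1 - (-1)(2)) / (-1) = -1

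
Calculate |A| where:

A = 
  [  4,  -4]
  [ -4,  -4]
-32

For a 2×2 matrix, det = ad - bc = (4)(-4) - (-4)(-4) = -32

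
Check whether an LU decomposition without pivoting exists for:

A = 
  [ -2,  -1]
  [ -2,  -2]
Yes.
A[1,1] = -2 ≠ 0, so Gaussian elimination proceeds without a row swap: multiplier ℓ₂₁ = (-2)/(-2) = 1, and U[2,2] = -2 - (1)(-1) = -1.
L = 
  [  1,   0]
  [  1,   1]
U = 
  [ -2,  -1]
  [  0,  -1]
Check row 2 of LU: [(1)(-2), (1)(-1) + (-1)] = [-2, -2] = row 2 of A ✓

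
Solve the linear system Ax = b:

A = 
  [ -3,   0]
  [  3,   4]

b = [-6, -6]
Row reduce the augmented matrix [A|b]:
R2 → R2 + (1)·R1
REF = 
  [ -3,   0,  -6]
  [  0,   4, -12]

Back-substitution:
x₂ = (-12) / 4 = -3
x₁ = (-6 - (0)(-3)) / (-3) = 2

x = [2, -3]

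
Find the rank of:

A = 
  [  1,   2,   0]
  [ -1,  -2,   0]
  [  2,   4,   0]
Row reduce:
R2 → R2 + (1)·R1
R3 → R3 - (2)·R1
REF = 
  [  1,   2,   0]
  [  0,   0,   0]
  [  0,   0,   0]
Pivot columns: 1 → 1 pivot.

rank(A) = 1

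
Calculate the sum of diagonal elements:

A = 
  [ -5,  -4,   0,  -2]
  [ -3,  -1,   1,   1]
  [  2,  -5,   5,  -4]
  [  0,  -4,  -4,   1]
0

tr(A) = -5 + -1 + 5 + 1 = 0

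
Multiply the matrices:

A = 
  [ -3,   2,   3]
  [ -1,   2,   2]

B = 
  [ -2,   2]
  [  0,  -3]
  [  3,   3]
AB = 
  [ 15,  -3]
  [  8,  -2]

A is 2×3 and B is 3×2, so AB is 2×2. Each entry is (row of A)·(column of B):
AB[1,1] = (-3)(-2) + (2)(0) + (3)(3) = 15
AB[1,2] = (-3)(2) + (2)(-3) + (3)(3) = -3
AB[2,1] = (-1)(-2) + (2)(0) + (2)(3) = 8
AB[2,2] = (-1)(2) + (2)(-3) + (2)(3) = -2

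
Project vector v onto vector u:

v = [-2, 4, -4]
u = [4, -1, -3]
v·u = (-2)(4) + (4)(-1) + (-4)(-3) = 0
u·u = (4)² + (-1)² + (-3)² = 26
proj_u(v) = (v·u / u·u) × u = (0/26) × u = (0) × u

proj_u(v) = [0, 0, 0]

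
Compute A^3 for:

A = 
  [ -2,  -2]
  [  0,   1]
A^3 = 
  [ -8,  -6]
  [  0,   1]

A² = A·A:
A²[1,1] = (-2)(-2) + (-2)(0) = 4
A²[1,2] = (-2)(-2) + (-2)(1) = 2
A²[2,1] = (0)(-2) + (1)(0) = 0
A²[2,2] = (0)(-2) + (1)(1) = 1
A² = 
  [  4,   2]
  [  0,   1]

A^3 = A^2·A:
A^3[1,1] = (4)(-2) + (2)(0) = -8
A^3[1,2] = (4)(-2) + (2)(1) = -6
A^3[2,1] = (0)(-2) + (1)(0) = 0
A^3[2,2] = (0)(-2) + (1)(1) = 1
A^3 = 
  [ -8,  -6]
  [  0,   1]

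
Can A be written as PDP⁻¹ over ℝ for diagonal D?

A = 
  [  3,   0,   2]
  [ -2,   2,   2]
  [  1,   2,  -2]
No

Characteristic polynomial: det(λI - A) = λ³ - 3λ² - 10λ + 36
By the rational root theorem any rational root is an integer dividing 36; none of those is a root, so p(λ) has no rational roots and hence (being an irreducible cubic) no repeated roots.
Discriminant of the cubic: Δ = -6764
Δ < 0 ⇒ one real eigenvalue and a complex-conjugate pair: λ ≈ -3.309, 3.155 + 0.9629i, 3.155 - 0.9629i
Has complex eigenvalues (not diagonalizable over ℝ).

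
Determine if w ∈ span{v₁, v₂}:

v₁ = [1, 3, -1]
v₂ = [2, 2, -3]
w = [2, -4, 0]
No

Form the augmented matrix and row-reduce:
[v₁|v₂|w] = 
  [  1,   2,   2]
  [  3,   2,  -4]
  [ -1,  -3,   0]
R2 → R2 - (3)·R1
R3 → R3 + (1)·R1
R3 → R3 - (1/4)·R2
REF = 
  [  1,   2,   2]
  [  0,  -4, -10]
  [  0,   0, 9/2]

Row 3 reads [0 0 | 9/2], i.e. 0 = 9/2, so the system is inconsistent and w ∉ span{v₁, v₂}.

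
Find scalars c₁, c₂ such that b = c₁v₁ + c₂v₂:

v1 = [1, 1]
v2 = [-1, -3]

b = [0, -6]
c1 = 3, c2 = 3

b = 3·v1 + 3·v2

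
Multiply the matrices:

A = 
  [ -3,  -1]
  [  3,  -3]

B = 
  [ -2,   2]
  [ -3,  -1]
AB = 
  [  9,  -5]
  [  3,   9]

A is 2×2 and B is 2×2, so AB is 2×2. Each entry is (row of A)·(column of B):
AB[1,1] = (-3)(-2) + (-1)(-3) = 9
AB[1,2] = (-3)(2) + (-1)(-1) = -5
AB[2,1] = (3)(-2) + (-3)(-3) = 3
AB[2,2] = (3)(2) + (-3)(-1) = 9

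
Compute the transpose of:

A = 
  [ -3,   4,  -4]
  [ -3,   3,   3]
Aᵀ = 
  [ -3,  -3]
  [  4,   3]
  [ -4,   3]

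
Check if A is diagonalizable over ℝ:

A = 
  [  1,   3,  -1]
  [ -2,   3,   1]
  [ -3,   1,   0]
No

Characteristic polynomial: det(λI - A) = λ³ - 4λ² + 5λ + 17
By the rational root theorem any rational root is an integer dividing 17; none of those is a root, so p(λ) has no rational roots and hence (being an irreducible cubic) no repeated roots.
Discriminant of the cubic: Δ = -9671
Δ < 0 ⇒ one real eigenvalue and a complex-conjugate pair: λ ≈ 2.687 + 2.272i, 2.687 - 2.272i, -1.373
Has complex eigenvalues (not diagonalizable over ℝ).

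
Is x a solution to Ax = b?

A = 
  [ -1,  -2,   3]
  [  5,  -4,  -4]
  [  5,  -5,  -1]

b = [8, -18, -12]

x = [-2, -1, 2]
No

Ax = [10, -14, -7] ≠ b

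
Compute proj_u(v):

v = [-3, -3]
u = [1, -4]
v·u = (-3)(1) + (-3)(-4) = 9
u·u = (1)² + (-4)² = 17
proj_u(v) = (v·u / u·u) × u = (9/17) × u

proj_u(v) = [9/17, -36/17]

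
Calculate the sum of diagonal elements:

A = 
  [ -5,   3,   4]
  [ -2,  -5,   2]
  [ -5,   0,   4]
-6

tr(A) = -5 + -5 + 4 = -6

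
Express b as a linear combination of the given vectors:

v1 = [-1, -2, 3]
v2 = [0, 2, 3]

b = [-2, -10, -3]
c1 = 2, c2 = -3

b = 2·v1 + -3·v2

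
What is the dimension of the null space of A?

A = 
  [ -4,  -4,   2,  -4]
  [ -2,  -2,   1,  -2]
nullity(A) = 3

Row reduce:
R2 → R2 - (1/2)·R1
REF = 
  [ -4,  -4,   2,  -4]
  [  0,   0,   0,   0]
Pivot columns: 1 → 1 pivot.
rank(A) = 1, so nullity(A) = 4 - 1 = 3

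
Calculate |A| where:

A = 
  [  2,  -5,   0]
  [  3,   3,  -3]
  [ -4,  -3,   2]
-36

Cofactor expansion along row 1:
det(A) = (2)·((3)(2) - (-3)(-3)) - (-5)·((3)(2) - (-3)(-4)) + (0)·((3)(-3) - (3)(-4))
  = (2)(-3) - (-5)(-6) + (0)(3)
  = -36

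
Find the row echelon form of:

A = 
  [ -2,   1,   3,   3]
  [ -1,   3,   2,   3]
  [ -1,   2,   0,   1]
Row operations:
R2 → R2 - (1/2)·R1
R3 → R3 - (1/2)·R1
R3 → R3 - (3/5)·R2

Resulting echelon form:
REF = 
  [  -2,    1,    3,    3]
  [   0,  5/2,  1/2,  3/2]
  [   0,    0, -9/5, -7/5]

Rank = 3 (number of non-zero pivot rows).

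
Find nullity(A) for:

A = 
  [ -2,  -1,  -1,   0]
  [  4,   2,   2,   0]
nullity(A) = 3

Row reduce:
R2 → R2 + (2)·R1
REF = 
  [ -2,  -1,  -1,   0]
  [  0,   0,   0,   0]
Pivot columns: 1 → 1 pivot.
rank(A) = 1, so nullity(A) = 4 - 1 = 3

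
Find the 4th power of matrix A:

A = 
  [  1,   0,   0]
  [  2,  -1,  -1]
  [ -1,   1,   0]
A² = A·A:
A²[1,1] = (1)(1) + (0)(2) + (0)(-1) = 1
A²[1,2] = (1)(0) + (0)(-1) + (0)(1) = 0
A²[1,3] = (1)(0) + (0)(-1) + (0)(0) = 0
A²[2,1] = (2)(1) + (-1)(2) + (-1)(-1) = 1
A²[2,2] = (2)(0) + (-1)(-1) + (-1)(1) = 0
A²[2,3] = (2)(0) + (-1)(-1) + (-1)(0) = 1
A²[3,1] = (-1)(1) + (1)(2) + (0)(-1) = 1
A²[3,2] = (-1)(0) + (1)(-1) + (0)(1) = -1
A²[3,3] = (-1)(0) + (1)(-1) + (0)(0) = -1
A² = 
  [  1,   0,   0]
  [  1,   0,   1]
  [  1,  -1,  -1]

A^3 = A^2·A:
A^3[1,1] = (1)(1) + (0)(2) + (0)(-1) = 1
A^3[1,2] = (1)(0) + (0)(-1) + (0)(1) = 0
A^3[1,3] = (1)(0) + (0)(-1) + (0)(0) = 0
A^3[2,1] = (1)(1) + (0)(2) + (1)(-1) = 0
A^3[2,2] = (1)(0) + (0)(-1) + (1)(1) = 1
A^3[2,3] = (1)(0) + (0)(-1) + (1)(0) = 0
A^3[3,1] = (1)(1) + (-1)(2) + (-1)(-1) = 0
A^3[3,2] = (1)(0) + (-1)(-1) + (-1)(1) = 0
A^3[3,3] = (1)(0) + (-1)(-1) + (-1)(0) = 1
A^3 = 
  [  1,   0,   0]
  [  0,   1,   0]
  [  0,   0,   1]

A^4 = A^3·A:
A^4[1,1] = (1)(1) + (0)(2) + (0)(-1) = 1
A^4[1,2] = (1)(0) + (0)(-1) + (0)(1) = 0
A^4[1,3] = (1)(0) + (0)(-1) + (0)(0) = 0
A^4[2,1] = (0)(1) + (1)(2) + (0)(-1) = 2
A^4[2,2] = (0)(0) + (1)(-1) + (0)(1) = -1
A^4[2,3] = (0)(0) + (1)(-1) + (0)(0) = -1
A^4[3,1] = (0)(1) + (0)(2) + (1)(-1) = -1
A^4[3,2] = (0)(0) + (0)(-1) + (1)(1) = 1
A^4[3,3] = (0)(0) + (0)(-1) + (1)(0) = 0
A^4 = 
  [  1,   0,   0]
  [  2,  -1,  -1]
  [ -1,   1,   0]

Therefore
A^4 = 
  [  1,   0,   0]
  [  2,  -1,  -1]
  [ -1,   1,   0]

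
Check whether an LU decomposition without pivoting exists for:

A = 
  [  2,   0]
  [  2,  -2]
Yes.
A[1,1] = 2 ≠ 0, so Gaussian elimination proceeds without a row swap: multiplier ℓ₂₁ = (2)/(2) = 1, and U[2,2] = -2 - (1)(0) = -2.
L = 
  [  1,   0]
  [  1,   1]
U = 
  [  2,   0]
  [  0,  -2]
Check row 2 of LU: [(1)(2), (1)(0) + (-2)] = [2, -2] = row 2 of A ✓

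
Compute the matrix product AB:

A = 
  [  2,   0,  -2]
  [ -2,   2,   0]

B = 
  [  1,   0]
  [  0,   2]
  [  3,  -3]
A is 2×3 and B is 3×2, so AB is 2×2. Each entry is (row of A)·(column of B):
AB[1,1] = (2)(1) + (0)(0) + (-2)(3) = -4
AB[1,2] = (2)(0) + (0)(2) + (-2)(-3) = 6
AB[2,1] = (-2)(1) + (2)(0) + (0)(3) = -2
AB[2,2] = (-2)(0) + (2)(2) + (0)(-3) = 4

AB = 
  [ -4,   6]
  [ -2,   4]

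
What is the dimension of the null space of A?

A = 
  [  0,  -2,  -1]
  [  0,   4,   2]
nullity(A) = 2

Row reduce:
R2 → R2 + (2)·R1
REF = 
  [  0,  -2,  -1]
  [  0,   0,   0]
Pivot columns: 2 → 1 pivot.
rank(A) = 1, so nullity(A) = 3 - 1 = 2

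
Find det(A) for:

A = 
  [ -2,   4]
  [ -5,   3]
14

For a 2×2 matrix, det = ad - bc = (-2)(3) - (4)(-5) = 14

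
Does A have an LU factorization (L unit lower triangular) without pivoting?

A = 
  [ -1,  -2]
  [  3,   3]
Yes.
A[1,1] = -1 ≠ 0, so Gaussian elimination proceeds without a row swap: multiplier ℓ₂₁ = (3)/(-1) = -3, and U[2,2] = 3 - (-3)(-2) = -3.
L = 
  [  1,   0]
  [ -3,   1]
U = 
  [ -1,  -2]
  [  0,  -3]
Check row 2 of LU: [(-3)(-1), (-3)(-2) + (-3)] = [3, 3] = row 2 of A ✓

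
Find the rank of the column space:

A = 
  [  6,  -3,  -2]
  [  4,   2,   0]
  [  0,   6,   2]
dim(Col(A)) = 2

Row reduce:
R2 → R2 - (2/3)·R1
R3 → R3 - (3/2)·R2
REF = 
  [  6,  -3,  -2]
  [  0,   4, 4/3]
  [  0,   0,   0]
Pivot columns: 1, 2 → 2 pivots.
dim(Col(A)) = number of pivot columns = 2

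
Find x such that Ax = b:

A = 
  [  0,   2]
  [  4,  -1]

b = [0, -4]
x = [-1, 0]

Row reduce the augmented matrix [A|b]:
Swap R1 ↔ R2
REF = 
  [  4,  -1,  -4]
  [  0,   2,   0]

Back-substitution:
x₂ = 0 / 2 = 0
x₁ = (-4 - (-1)(0)) / 4 = -1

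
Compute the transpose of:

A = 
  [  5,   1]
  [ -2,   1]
Aᵀ = 
  [  5,  -2]
  [  1,   1]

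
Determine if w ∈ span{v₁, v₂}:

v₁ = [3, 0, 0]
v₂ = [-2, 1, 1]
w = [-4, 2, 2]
Yes

Form the augmented matrix and row-reduce:
[v₁|v₂|w] = 
  [  3,  -2,  -4]
  [  0,   1,   2]
  [  0,   1,   2]
R3 → R3 - (1)·R2
REF = 
  [  3,  -2,  -4]
  [  0,   1,   2]
  [  0,   0,   0]

No row of the form [0 0 | nonzero], so the system is consistent. Back-substitution gives c₁ = 0, c₂ = 2: w = (0)·v₁ + (2)·v₂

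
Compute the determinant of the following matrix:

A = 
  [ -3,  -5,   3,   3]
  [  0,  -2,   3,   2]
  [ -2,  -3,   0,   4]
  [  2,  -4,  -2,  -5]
Cofactor expansion along row 1: det(A) = a₁₁M₁₁ - a₁₂M₁₂ + a₁₃M₁₃ - a₁₄M₁₄

M₁₁ = det[[-2, 3, 2]; [-3, 0, 4]; [-4, -2, -5]]
  = (-2)·((0)(-5) - (4)(-2)) - (3)·((-3)(-5) - (4)(-4)) + (2)·((-3)(-2) - (0)(-4))
  = (-2)(8) - (3)(31) + (2)(6)
  = -97
M₁₂ = det[[0, 3, 2]; [-2, 0, 4]; [2, -2, -5]]
  = (0)·((0)(-5) - (4)(-2)) - (3)·((-2)(-5) - (4)(2)) + (2)·((-2)(-2) - (0)(2))
  = (0)(8) - (3)(2) + (2)(4)
  = 2
M₁₃ = det[[0, -2, 2]; [-2, -3, 4]; [2, -4, -5]]
  = (0)·((-3)(-5) - (4)(-4)) - (-2)·((-2)(-5) - (4)(2)) + (2)·((-2)(-4) - (-3)(2))
  = (0)(31) - (-2)(2) + (2)(14)
  = 32
M₁₄ = det[[0, -2, 3]; [-2, -3, 0]; [2, -4, -2]]
  = (0)·((-3)(-2) - (0)(-4)) - (-2)·((-2)(-2) - (0)(2)) + (3)·((-2)(-4) - (-3)(2))
  = (0)(6) - (-2)(4) + (3)(14)
  = 50

det(A) = (-3)(-97) - (-5)(2) + (3)(32) - (3)(50) = 247

det(A) = 247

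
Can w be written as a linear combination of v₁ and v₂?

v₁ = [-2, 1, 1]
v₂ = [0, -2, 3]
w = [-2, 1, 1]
Yes

Form the augmented matrix and row-reduce:
[v₁|v₂|w] = 
  [ -2,   0,  -2]
  [  1,  -2,   1]
  [  1,   3,   1]
R2 → R2 + (1/2)·R1
R3 → R3 + (1/2)·R1
R3 → R3 + (3/2)·R2
REF = 
  [ -2,   0,  -2]
  [  0,  -2,   0]
  [  0,   0,   0]

No row of the form [0 0 | nonzero], so the system is consistent. Back-substitution gives c₁ = 1, c₂ = 0: w = (1)·v₁ + (0)·v₂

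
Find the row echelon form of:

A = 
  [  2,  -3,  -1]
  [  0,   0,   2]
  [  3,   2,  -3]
Row operations:
R3 → R3 - (3/2)·R1
Swap R2 ↔ R3

Resulting echelon form:
REF = 
  [   2,   -3,   -1]
  [   0, 13/2, -3/2]
  [   0,    0,    2]

Rank = 3 (number of non-zero pivot rows).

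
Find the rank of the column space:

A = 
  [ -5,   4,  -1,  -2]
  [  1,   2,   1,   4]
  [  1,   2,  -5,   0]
dim(Col(A)) = 3

Row reduce:
R2 → R2 + (1/5)·R1
R3 → R3 + (1/5)·R1
R3 → R3 - (1)·R2
REF = 
  [  -5,    4,   -1,   -2]
  [   0, 14/5,  4/5, 18/5]
  [   0,    0,   -6,   -4]
Pivot columns: 1, 2, 3 → 3 pivots.
dim(Col(A)) = number of pivot columns = 3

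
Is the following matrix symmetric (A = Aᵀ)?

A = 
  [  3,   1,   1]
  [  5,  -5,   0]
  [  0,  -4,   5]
No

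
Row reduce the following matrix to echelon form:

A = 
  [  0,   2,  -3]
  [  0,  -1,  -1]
Row operations:
R2 → R2 + (1/2)·R1

Resulting echelon form:
REF = 
  [   0,    2,   -3]
  [   0,    0, -5/2]

Rank = 2 (number of non-zero pivot rows).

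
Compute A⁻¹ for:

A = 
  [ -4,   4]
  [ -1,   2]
det(A) = (-4)(2) - (4)(-1) = -4
For a 2×2 matrix, A⁻¹ = (1/det(A)) · [[d, -b], [-c, a]]
    = (-1/4) · [[2, -4], [1, -4]]

A⁻¹ = 
  [-1/2,    1]
  [-1/4,    1]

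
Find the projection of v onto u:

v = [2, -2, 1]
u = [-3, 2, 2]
v·u = (2)(-3) + (-2)(2) + (1)(2) = -8
u·u = (-3)² + (2)² + (2)² = 17
proj_u(v) = (v·u / u·u) × u = (-8/17) × u

proj_u(v) = [24/17, -16/17, -16/17]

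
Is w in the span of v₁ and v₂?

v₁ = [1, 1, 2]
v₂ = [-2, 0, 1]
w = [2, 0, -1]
Yes

Form the augmented matrix and row-reduce:
[v₁|v₂|w] = 
  [  1,  -2,   2]
  [  1,   0,   0]
  [  2,   1,  -1]
R2 → R2 - (1)·R1
R3 → R3 - (2)·R1
R3 → R3 - (5/2)·R2
REF = 
  [  1,  -2,   2]
  [  0,   2,  -2]
  [  0,   0,   0]

No row of the form [0 0 | nonzero], so the system is consistent. Back-substitution gives c₁ = 0, c₂ = -1: w = (0)·v₁ + (-1)·v₂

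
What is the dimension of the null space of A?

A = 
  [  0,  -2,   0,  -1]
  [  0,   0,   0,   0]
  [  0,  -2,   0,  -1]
nullity(A) = 3

Row reduce:
R3 → R3 - (1)·R1
REF = 
  [  0,  -2,   0,  -1]
  [  0,   0,   0,   0]
  [  0,   0,   0,   0]
Pivot columns: 2 → 1 pivot.
rank(A) = 1, so nullity(A) = 4 - 1 = 3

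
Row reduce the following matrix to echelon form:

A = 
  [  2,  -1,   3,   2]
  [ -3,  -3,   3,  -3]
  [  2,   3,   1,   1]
Row operations:
R2 → R2 + (3/2)·R1
R3 → R3 - (1)·R1
R3 → R3 + (8/9)·R2

Resulting echelon form:
REF = 
  [   2,   -1,    3,    2]
  [   0, -9/2, 15/2,    0]
  [   0,    0, 14/3,   -1]

Rank = 3 (number of non-zero pivot rows).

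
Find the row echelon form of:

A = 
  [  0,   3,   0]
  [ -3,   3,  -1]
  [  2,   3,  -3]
Row operations:
Swap R1 ↔ R2
R3 → R3 + (2/3)·R1
R3 → R3 - (5/3)·R2

Resulting echelon form:
REF = 
  [   -3,     3,    -1]
  [    0,     3,     0]
  [    0,     0, -11/3]

Rank = 3 (number of non-zero pivot rows).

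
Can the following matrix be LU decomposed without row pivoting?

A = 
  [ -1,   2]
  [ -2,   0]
Yes.
A[1,1] = -1 ≠ 0, so Gaussian elimination proceeds without a row swap: multiplier ℓ₂₁ = (-2)/(-1) = 2, and U[2,2] = 0 - (2)(2) = -4.
L = 
  [  1,   0]
  [  2,   1]
U = 
  [ -1,   2]
  [  0,  -4]
Check row 2 of LU: [(2)(-1), (2)(2) + (-4)] = [-2, 0] = row 2 of A ✓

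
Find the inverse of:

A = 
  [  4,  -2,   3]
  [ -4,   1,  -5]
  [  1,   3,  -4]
det(A) = (4)·((1)(-4) - (-5)(3)) - (-2)·((-4)(-4) - (-5)(1)) + (3)·((-4)(3) - (1)(1))
  = (4)(11) - (-2)(21) + (3)(-13)
  = 47
det(A) = 47 ≠ 0, so A is invertible.

Cofactors Cᵢⱼ = (-1)ⁱ⁺ʲ·Mᵢⱼ:
C = 
  [ 11, -21, -13]
  [  1, -19, -14]
  [  7,   8,  -4]

adj(A) = Cᵀ:
adj(A) = 
  [ 11,   1,   7]
  [-21, -19,   8]
  [-13, -14,  -4]

A⁻¹ = (1/47) · adj(A):
A⁻¹ = 
  [ 11/47,   1/47,   7/47]
  [-21/47, -19/47,   8/47]
  [-13/47, -14/47,  -4/47]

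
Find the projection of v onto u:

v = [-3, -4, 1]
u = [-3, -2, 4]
proj_u(v) = [-63/29, -42/29, 84/29]

v·u = (-3)(-3) + (-4)(-2) + (1)(4) = 21
u·u = (-3)² + (-2)² + (4)² = 29
proj_u(v) = (v·u / u·u) × u = (21/29) × u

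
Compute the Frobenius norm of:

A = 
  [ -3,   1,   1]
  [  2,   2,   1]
||A||_F = 4.472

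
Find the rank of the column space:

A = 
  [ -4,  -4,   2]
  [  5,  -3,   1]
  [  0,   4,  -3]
dim(Col(A)) = 3

Row reduce:
R2 → R2 + (5/4)·R1
R3 → R3 + (1/2)·R2
REF = 
  [  -4,   -4,    2]
  [   0,   -8,  7/2]
  [   0,    0, -5/4]
Pivot columns: 1, 2, 3 → 3 pivots.
dim(Col(A)) = number of pivot columns = 3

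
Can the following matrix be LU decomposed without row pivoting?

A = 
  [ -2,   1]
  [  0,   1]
Yes.
A[1,1] = -2 ≠ 0, so Gaussian elimination proceeds without a row swap: multiplier ℓ₂₁ = (0)/(-2) = 0, and U[2,2] = 1 - (0)(1) = 1.
L = 
  [  1,   0]
  [  0,   1]
U = 
  [ -2,   1]
  [  0,   1]
Check row 2 of LU: [(0)(-2), (0)(1) + 1] = [0, 1] = row 2 of A ✓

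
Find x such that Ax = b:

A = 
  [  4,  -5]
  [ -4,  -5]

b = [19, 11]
Row reduce the augmented matrix [A|b]:
R2 → R2 + (1)·R1
REF = 
  [  4,  -5,  19]
  [  0, -10,  30]

Back-substitution:
x₂ = 30 / (-10) = -3
x₁ = (19 - (-5)(-3)) / 4 = 1

x = [1, -3]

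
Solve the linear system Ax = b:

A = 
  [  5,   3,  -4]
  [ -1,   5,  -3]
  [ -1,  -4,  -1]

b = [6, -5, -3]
x = [2, 0, 1]

Row reduce the augmented matrix [A|b]:
R2 → R2 + (1/5)·R1
R3 → R3 + (1/5)·R1
R3 → R3 + (17/28)·R2
REF = 
  [      5,       3,      -4,       6]
  [      0,    28/5,   -19/5,   -19/5]
  [      0,       0, -115/28, -115/28]

Back-substitution:
x₃ = (-115/28) / (-115/28) = 1
x₂ = (-19/5 - (-19/5)(1)) / (28/5) = 0
x₁ = (6 - (3)(0) - (-4)(1)) / 5 = 2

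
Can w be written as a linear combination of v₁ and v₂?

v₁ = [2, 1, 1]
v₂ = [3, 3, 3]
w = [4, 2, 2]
Yes

Form the augmented matrix and row-reduce:
[v₁|v₂|w] = 
  [  2,   3,   4]
  [  1,   3,   2]
  [  1,   3,   2]
R2 → R2 - (1/2)·R1
R3 → R3 - (1/2)·R1
R3 → R3 - (1)·R2
REF = 
  [  2,   3,   4]
  [  0, 3/2,   0]
  [  0,   0,   0]

No row of the form [0 0 | nonzero], so the system is consistent. Back-substitution gives c₁ = 2, c₂ = 0: w = (2)·v₁ + (0)·v₂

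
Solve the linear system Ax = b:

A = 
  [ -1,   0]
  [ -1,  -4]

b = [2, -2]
Row reduce the augmented matrix [A|b]:
R2 → R2 - (1)·R1
REF = 
  [ -1,   0,   2]
  [  0,  -4,  -4]

Back-substitution:
x₂ = (-4) / (-4) = 1
x₁ = (2 - (0)(1)) / (-1) = -2

x = [-2, 1]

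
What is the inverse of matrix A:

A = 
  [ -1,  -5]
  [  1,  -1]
det(A) = (-1)(-1) - (-5)(1) = 6
For a 2×2 matrix, A⁻¹ = (1/det(A)) · [[d, -b], [-c, a]]
    = (1/6) · [[-1, 5], [-1, -1]]

A⁻¹ = 
  [-1/6,  5/6]
  [-1/6, -1/6]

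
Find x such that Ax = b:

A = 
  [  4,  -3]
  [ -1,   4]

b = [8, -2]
x = [2, 0]

Row reduce the augmented matrix [A|b]:
R2 → R2 + (1/4)·R1
REF = 
  [   4,   -3,    8]
  [   0, 13/4,    0]

Back-substitution:
x₂ = 0 / (13/4) = 0
x₁ = (8 - (-3)(0)) / 4 = 2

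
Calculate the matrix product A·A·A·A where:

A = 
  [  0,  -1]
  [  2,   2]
A^4 = 
  [ -4,   0]
  [  0,  -4]

A² = A·A:
A²[1,1] = (0)(0) + (-1)(2) = -2
A²[1,2] = (0)(-1) + (-1)(2) = -2
A²[2,1] = (2)(0) + (2)(2) = 4
A²[2,2] = (2)(-1) + (2)(2) = 2
A² = 
  [ -2,  -2]
  [  4,   2]

A^3 = A^2·A:
A^3[1,1] = (-2)(0) + (-2)(2) = -4
A^3[1,2] = (-2)(-1) + (-2)(2) = -2
A^3[2,1] = (4)(0) + (2)(2) = 4
A^3[2,2] = (4)(-1) + (2)(2) = 0
A^3 = 
  [ -4,  -2]
  [  4,   0]

A^4 = A^3·A:
A^4[1,1] = (-4)(0) + (-2)(2) = -4
A^4[1,2] = (-4)(-1) + (-2)(2) = 0
A^4[2,1] = (4)(0) + (0)(2) = 0
A^4[2,2] = (4)(-1) + (0)(2) = -4
A^4 = 
  [ -4,   0]
  [  0,  -4]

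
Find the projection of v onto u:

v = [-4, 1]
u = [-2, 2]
proj_u(v) = [-5/2, 5/2]

v·u = (-4)(-2) + (1)(2) = 10
u·u = (-2)² + (2)² = 8
proj_u(v) = (v·u / u·u) × u = (10/8) × u = (5/4) × u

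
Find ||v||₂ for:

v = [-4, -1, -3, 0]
5.099

||v||₂ = √((-4)² + (-1)² + (-3)² + (0)²) = √26 = 5.099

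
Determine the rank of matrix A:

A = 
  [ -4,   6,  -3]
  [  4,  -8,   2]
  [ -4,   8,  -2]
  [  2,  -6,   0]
rank(A) = 2

Row reduce:
R2 → R2 + (1)·R1
R3 → R3 - (1)·R1
R4 → R4 + (1/2)·R1
R3 → R3 + (1)·R2
R4 → R4 - (3/2)·R2
REF = 
  [ -4,   6,  -3]
  [  0,  -2,  -1]
  [  0,   0,   0]
  [  0,   0,   0]
Pivot columns: 1, 2 → 2 pivots.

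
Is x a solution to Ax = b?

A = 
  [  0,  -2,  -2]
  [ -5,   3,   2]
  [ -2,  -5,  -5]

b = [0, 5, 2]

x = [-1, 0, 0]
Yes

Ax = [0, 5, 2] = b ✓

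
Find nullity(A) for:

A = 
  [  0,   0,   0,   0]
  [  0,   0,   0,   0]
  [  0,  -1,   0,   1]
nullity(A) = 3

Row reduce:
Swap R1 ↔ R3
REF = 
  [  0,  -1,   0,   1]
  [  0,   0,   0,   0]
  [  0,   0,   0,   0]
Pivot columns: 2 → 1 pivot.
rank(A) = 1, so nullity(A) = 4 - 1 = 3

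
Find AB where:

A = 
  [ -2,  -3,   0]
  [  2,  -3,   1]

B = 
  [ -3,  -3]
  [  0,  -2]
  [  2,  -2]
A is 2×3 and B is 3×2, so AB is 2×2. Each entry is (row of A)·(column of B):
AB[1,1] = (-2)(-3) + (-3)(0) + (0)(2) = 6
AB[1,2] = (-2)(-3) + (-3)(-2) + (0)(-2) = 12
AB[2,1] = (2)(-3) + (-3)(0) + (1)(2) = -4
AB[2,2] = (2)(-3) + (-3)(-2) + (1)(-2) = -2

AB = 
  [  6,  12]
  [ -4,  -2]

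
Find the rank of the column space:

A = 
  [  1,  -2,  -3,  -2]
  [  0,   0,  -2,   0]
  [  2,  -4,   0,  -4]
Row reduce:
R3 → R3 - (2)·R1
R3 → R3 + (3)·R2
REF = 
  [  1,  -2,  -3,  -2]
  [  0,   0,  -2,   0]
  [  0,   0,   0,   0]
Pivot columns: 1, 3 → 2 pivots.
dim(Col(A)) = number of pivot columns = 2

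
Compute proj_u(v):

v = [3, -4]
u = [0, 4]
proj_u(v) = [0, -4]

v·u = (3)(0) + (-4)(4) = -16
u·u = (0)² + (4)² = 16
proj_u(v) = (v·u / u·u) × u = (-16/16) × u = (-1) × u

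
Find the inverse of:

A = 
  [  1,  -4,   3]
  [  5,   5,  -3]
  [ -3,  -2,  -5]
det(A) = (1)·((5)(-5) - (-3)(-2)) - (-4)·((5)(-5) - (-3)(-3)) + (3)·((5)(-2) - (5)(-3))
  = (1)(-31) - (-4)(-34) + (3)(5)
  = -152
det(A) = -152 ≠ 0, so A is invertible.

Cofactors Cᵢⱼ = (-1)ⁱ⁺ʲ·Mᵢⱼ:
C = 
  [-31,  34,   5]
  [-26,   4,  14]
  [ -3,  18,  25]

adj(A) = Cᵀ:
adj(A) = 
  [-31, -26,  -3]
  [ 34,   4,  18]
  [  5,  14,  25]

A⁻¹ = (-1/152) · adj(A):
A⁻¹ = 
  [ 31/152,   13/76,   3/152]
  [ -17/76,   -1/38,   -9/76]
  [ -5/152,   -7/76, -25/152]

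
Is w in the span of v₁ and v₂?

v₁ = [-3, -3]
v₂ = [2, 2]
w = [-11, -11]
Yes

Form the augmented matrix and row-reduce:
[v₁|v₂|w] = 
  [ -3,   2, -11]
  [ -3,   2, -11]
R2 → R2 - (1)·R1
REF = 
  [ -3,   2, -11]
  [  0,   0,   0]

No row of the form [0 0 | nonzero], so the system is consistent. Back-substitution gives c₁ = 11/3, c₂ = 0: w = (11/3)·v₁ + (0)·v₂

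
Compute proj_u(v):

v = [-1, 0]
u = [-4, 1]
proj_u(v) = [-16/17, 4/17]

v·u = (-1)(-4) + (0)(1) = 4
u·u = (-4)² + (1)² = 17
proj_u(v) = (v·u / u·u) × u = (4/17) × u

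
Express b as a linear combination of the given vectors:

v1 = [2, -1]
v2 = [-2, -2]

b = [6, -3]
c1 = 3, c2 = 0

b = 3·v1 + 0·v2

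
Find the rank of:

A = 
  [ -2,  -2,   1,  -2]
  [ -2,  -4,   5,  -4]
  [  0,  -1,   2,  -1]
Row reduce:
R2 → R2 - (1)·R1
R3 → R3 - (1/2)·R2
REF = 
  [ -2,  -2,   1,  -2]
  [  0,  -2,   4,  -2]
  [  0,   0,   0,   0]
Pivot columns: 1, 2 → 2 pivots.

rank(A) = 2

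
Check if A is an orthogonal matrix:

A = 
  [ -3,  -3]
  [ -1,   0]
No

AᵀA = 
  [ 10,   9]
  [  9,   9]
≠ I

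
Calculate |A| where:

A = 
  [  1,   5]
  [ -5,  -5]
20

For a 2×2 matrix, det = ad - bc = (1)(-5) - (5)(-5) = 20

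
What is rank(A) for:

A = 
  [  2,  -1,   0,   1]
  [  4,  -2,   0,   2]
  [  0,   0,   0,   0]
rank(A) = 1

Row reduce:
R2 → R2 - (2)·R1
REF = 
  [  2,  -1,   0,   1]
  [  0,   0,   0,   0]
  [  0,   0,   0,   0]
Pivot columns: 1 → 1 pivot.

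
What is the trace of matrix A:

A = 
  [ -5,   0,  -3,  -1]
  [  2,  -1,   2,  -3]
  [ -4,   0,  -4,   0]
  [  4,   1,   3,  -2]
-12

tr(A) = -5 + -1 + -4 + -2 = -12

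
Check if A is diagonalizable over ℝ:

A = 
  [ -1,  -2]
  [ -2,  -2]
Yes

tr(A) = -3, det(A) = -2
Characteristic polynomial: λ² - tr(A)λ + det(A) = λ² + 3λ - 2
λ² + 3λ - 2 = 0  ⇒  λ = (-3 ± √((3)² - 4·(-2)))/2 = (-3 ± √(17))/2
  = (-3 + √17)/2,  (-3 - √17)/2
Eigenvalues: (-3 + √17)/2, (-3 - √17)/2  (≈ 0.5616, -3.562)
The two irrational eigenvalues are distinct (simple), so each has alg. mult. = geom. mult. = 1.
Sum of geometric multiplicities equals n, so A has n independent eigenvectors.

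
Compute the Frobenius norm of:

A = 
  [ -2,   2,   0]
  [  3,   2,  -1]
||A||_F = 4.69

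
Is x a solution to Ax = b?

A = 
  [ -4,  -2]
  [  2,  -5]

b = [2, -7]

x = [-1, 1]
Yes

Ax = [2, -7] = b ✓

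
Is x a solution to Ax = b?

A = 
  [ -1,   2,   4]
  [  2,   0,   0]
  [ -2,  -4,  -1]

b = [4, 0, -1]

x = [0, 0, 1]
Yes

Ax = [4, 0, -1] = b ✓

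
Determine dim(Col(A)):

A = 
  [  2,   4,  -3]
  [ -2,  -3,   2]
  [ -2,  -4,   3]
Row reduce:
R2 → R2 + (1)·R1
R3 → R3 + (1)·R1
REF = 
  [  2,   4,  -3]
  [  0,   1,  -1]
  [  0,   0,   0]
Pivot columns: 1, 2 → 2 pivots.
dim(Col(A)) = number of pivot columns = 2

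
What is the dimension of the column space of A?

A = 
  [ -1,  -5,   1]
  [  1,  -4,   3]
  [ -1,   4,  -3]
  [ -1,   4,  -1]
Row reduce:
R2 → R2 + (1)·R1
R3 → R3 - (1)·R1
R4 → R4 - (1)·R1
R3 → R3 + (1)·R2
R4 → R4 + (1)·R2
Swap R3 ↔ R4
REF = 
  [ -1,  -5,   1]
  [  0,  -9,   4]
  [  0,   0,   2]
  [  0,   0,   0]
Pivot columns: 1, 2, 3 → 3 pivots.
dim(Col(A)) = number of pivot columns = 3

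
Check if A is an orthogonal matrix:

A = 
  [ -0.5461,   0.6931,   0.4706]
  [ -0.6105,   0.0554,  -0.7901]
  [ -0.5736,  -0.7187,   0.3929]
Yes

AᵀA = 
  [  1,  -0.0001,   0]
  [ -0.0001,   1,   0]
  [  0,   0,   1.0001]
≈ I (equal to I up to the 4-dp rounding of the entries)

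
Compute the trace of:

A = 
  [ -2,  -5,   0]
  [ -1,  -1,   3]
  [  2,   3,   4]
1

tr(A) = -2 + -1 + 4 = 1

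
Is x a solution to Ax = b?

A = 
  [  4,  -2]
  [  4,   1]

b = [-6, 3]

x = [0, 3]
Yes

Ax = [-6, 3] = b ✓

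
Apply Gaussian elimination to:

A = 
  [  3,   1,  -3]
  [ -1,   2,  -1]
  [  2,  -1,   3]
Row operations:
R2 → R2 + (1/3)·R1
R3 → R3 - (2/3)·R1
R3 → R3 + (5/7)·R2

Resulting echelon form:
REF = 
  [   3,    1,   -3]
  [   0,  7/3,   -2]
  [   0,    0, 25/7]

Rank = 3 (number of non-zero pivot rows).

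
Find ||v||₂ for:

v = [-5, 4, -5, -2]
8.367

||v||₂ = √((-5)² + (4)² + (-5)² + (-2)²) = √70 = 8.367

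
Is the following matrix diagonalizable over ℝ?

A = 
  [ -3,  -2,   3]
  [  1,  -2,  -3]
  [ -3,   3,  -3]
No

Characteristic polynomial: det(λI - A) = λ³ + 8λ² + 41λ + 78
Testing integer divisors of the constant term: p(-3) = 0, so (λ + 3) is a factor:
p(λ) = (λ + 3)(λ² + 5λ + 26)
λ² + 5λ + 26 = 0  ⇒  λ = (-5 ± √((5)² - 4·(26)))/2 = (-5 ± √(-79))/2
  = (-5 + i√79)/2,  (-5 - i√79)/2
Eigenvalues: -3, (-5 + i√79)/2, (-5 - i√79)/2  (≈ -3, -2.5 + 4.444i, -2.5 - 4.444i)
Has complex eigenvalues (not diagonalizable over ℝ).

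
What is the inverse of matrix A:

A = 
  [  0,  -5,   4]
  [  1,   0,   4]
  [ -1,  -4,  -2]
det(A) = (0)·((0)(-2) - (4)(-4)) - (-5)·((1)(-2) - (4)(-1)) + (4)·((1)(-4) - (0)(-1))
  = (0)(16) - (-5)(2) + (4)(-4)
  = -6
det(A) = -6 ≠ 0, so A is invertible.

Cofactors Cᵢⱼ = (-1)ⁱ⁺ʲ·Mᵢⱼ:
C = 
  [ 16,  -2,  -4]
  [-26,   4,   5]
  [-20,   4,   5]

adj(A) = Cᵀ:
adj(A) = 
  [ 16, -26, -20]
  [ -2,   4,   4]
  [ -4,   5,   5]

A⁻¹ = (-1/6) · adj(A):
A⁻¹ = 
  [-8/3, 13/3, 10/3]
  [ 1/3, -2/3, -2/3]
  [ 2/3, -5/6, -5/6]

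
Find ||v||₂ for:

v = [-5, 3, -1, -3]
6.633

||v||₂ = √((-5)² + (3)² + (-1)² + (-3)²) = √44 = 6.633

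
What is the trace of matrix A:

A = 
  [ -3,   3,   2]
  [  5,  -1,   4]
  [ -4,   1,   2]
-2

tr(A) = -3 + -1 + 2 = -2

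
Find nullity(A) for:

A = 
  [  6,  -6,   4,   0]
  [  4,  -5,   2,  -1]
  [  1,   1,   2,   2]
nullity(A) = 2

Row reduce:
R2 → R2 - (2/3)·R1
R3 → R3 - (1/6)·R1
R3 → R3 + (2)·R2
REF = 
  [   6,   -6,    4,    0]
  [   0,   -1, -2/3,   -1]
  [   0,    0,    0,    0]
Pivot columns: 1, 2 → 2 pivots.
rank(A) = 2, so nullity(A) = 4 - 2 = 2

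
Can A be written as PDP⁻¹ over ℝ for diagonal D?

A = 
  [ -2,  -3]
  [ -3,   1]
Yes

tr(A) = -1, det(A) = -11
Characteristic polynomial: λ² - tr(A)λ + det(A) = λ² + λ - 11
λ² + λ - 11 = 0  ⇒  λ = (-1 ± √((1)² - 4·(-11)))/2 = (-1 ± √(45))/2
  = (-1 + 3√5)/2,  (-1 - 3√5)/2
Eigenvalues: (-1 + 3√5)/2, (-1 - 3√5)/2  (≈ 2.854, -3.854)
The two irrational eigenvalues are distinct (simple), so each has alg. mult. = geom. mult. = 1.
Sum of geometric multiplicities equals n, so A has n independent eigenvectors.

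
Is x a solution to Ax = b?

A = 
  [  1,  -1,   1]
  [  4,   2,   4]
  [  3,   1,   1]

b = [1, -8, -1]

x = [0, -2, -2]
No

Ax = [0, -12, -4] ≠ b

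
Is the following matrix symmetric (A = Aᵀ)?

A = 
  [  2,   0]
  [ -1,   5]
No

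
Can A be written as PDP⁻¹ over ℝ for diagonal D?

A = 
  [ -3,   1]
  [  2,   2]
Yes

tr(A) = -1, det(A) = -8
Characteristic polynomial: λ² - tr(A)λ + det(A) = λ² + λ - 8
λ² + λ - 8 = 0  ⇒  λ = (-1 ± √((1)² - 4·(-8)))/2 = (-1 ± √(33))/2
  = (-1 + √33)/2,  (-1 - √33)/2
Eigenvalues: (-1 + √33)/2, (-1 - √33)/2  (≈ 2.372, -3.372)
The two irrational eigenvalues are distinct (simple), so each has alg. mult. = geom. mult. = 1.
Sum of geometric multiplicities equals n, so A has n independent eigenvectors.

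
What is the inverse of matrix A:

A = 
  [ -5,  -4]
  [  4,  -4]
det(A) = (-5)(-4) - (-4)(4) = 36
For a 2×2 matrix, A⁻¹ = (1/det(A)) · [[d, -b], [-c, a]]
    = (1/36) · [[-4, 4], [-4, -5]]

A⁻¹ = 
  [ -1/9,   1/9]
  [ -1/9, -5/36]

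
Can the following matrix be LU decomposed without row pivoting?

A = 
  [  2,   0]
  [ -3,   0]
Yes.
A[1,1] = 2 ≠ 0, so Gaussian elimination proceeds without a row swap: multiplier ℓ₂₁ = (-3)/(2) = -3/2, and U[2,2] = 0 - (-3/2)(0) = 0.
L = 
  [   1,    0]
  [-3/2,    1]
U = 
  [  2,   0]
  [  0,   0]
Check row 2 of LU: [(-3/2)(2), (-3/2)(0) + 0] = [-3, 0] = row 2 of A ✓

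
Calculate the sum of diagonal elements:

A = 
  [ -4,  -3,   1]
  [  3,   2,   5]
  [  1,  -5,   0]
-2

tr(A) = -4 + 2 + 0 = -2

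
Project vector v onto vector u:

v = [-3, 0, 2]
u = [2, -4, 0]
proj_u(v) = [-3/5, 6/5, 0]

v·u = (-3)(2) + (0)(-4) + (2)(0) = -6
u·u = (2)² + (-4)² + (0)² = 20
proj_u(v) = (v·u / u·u) × u = (-6/20) × u = (-3/10) × u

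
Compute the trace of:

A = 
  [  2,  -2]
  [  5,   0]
2

tr(A) = 2 + 0 = 2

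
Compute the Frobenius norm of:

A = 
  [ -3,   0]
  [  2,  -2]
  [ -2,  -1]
||A||_F = 4.69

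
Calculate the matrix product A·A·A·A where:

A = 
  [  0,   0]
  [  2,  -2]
A² = A·A:
A²[1,1] = (0)(0) + (0)(2) = 0
A²[1,2] = (0)(0) + (0)(-2) = 0
A²[2,1] = (2)(0) + (-2)(2) = -4
A²[2,2] = (2)(0) + (-2)(-2) = 4
A² = 
  [  0,   0]
  [ -4,   4]

A^3 = A^2·A:
A^3[1,1] = (0)(0) + (0)(2) = 0
A^3[1,2] = (0)(0) + (0)(-2) = 0
A^3[2,1] = (-4)(0) + (4)(2) = 8
A^3[2,2] = (-4)(0) + (4)(-2) = -8
A^3 = 
  [  0,   0]
  [  8,  -8]

A^4 = A^3·A:
A^4[1,1] = (0)(0) + (0)(2) = 0
A^4[1,2] = (0)(0) + (0)(-2) = 0
A^4[2,1] = (8)(0) + (-8)(2) = -16
A^4[2,2] = (8)(0) + (-8)(-2) = 16
A^4 = 
  [  0,   0]
  [-16,  16]

Therefore
A^4 = 
  [  0,   0]
  [-16,  16]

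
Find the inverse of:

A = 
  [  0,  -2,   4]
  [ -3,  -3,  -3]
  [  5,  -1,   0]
det(A) = (0)·((-3)(0) - (-3)(-1)) - (-2)·((-3)(0) - (-3)(5)) + (4)·((-3)(-1) - (-3)(5))
  = (0)(-3) - (-2)(15) + (4)(18)
  = 102
det(A) = 102 ≠ 0, so A is invertible.

Cofactors Cᵢⱼ = (-1)ⁱ⁺ʲ·Mᵢⱼ:
C = 
  [ -3, -15,  18]
  [ -4, -20, -10]
  [ 18, -12,  -6]

adj(A) = Cᵀ:
adj(A) = 
  [ -3,  -4,  18]
  [-15, -20, -12]
  [ 18, -10,  -6]

A⁻¹ = (1/102) · adj(A):
A⁻¹ = 
  [ -1/34,  -2/51,   3/17]
  [ -5/34, -10/51,  -2/17]
  [  3/17,  -5/51,  -1/17]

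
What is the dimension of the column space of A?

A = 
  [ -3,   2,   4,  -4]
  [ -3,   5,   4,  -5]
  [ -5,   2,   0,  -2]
Row reduce:
R2 → R2 - (1)·R1
R3 → R3 - (5/3)·R1
R3 → R3 + (4/9)·R2
REF = 
  [   -3,     2,     4,    -4]
  [    0,     3,     0,    -1]
  [    0,     0, -20/3,  38/9]
Pivot columns: 1, 2, 3 → 3 pivots.
dim(Col(A)) = number of pivot columns = 3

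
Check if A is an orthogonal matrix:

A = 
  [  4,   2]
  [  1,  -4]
No

AᵀA = 
  [ 17,   4]
  [  4,  20]
≠ I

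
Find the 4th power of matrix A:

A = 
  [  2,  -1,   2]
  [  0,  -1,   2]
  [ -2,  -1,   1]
A^4 = 
  [-12,  11, -20]
  [  4,  13, -16]
  [ 22,   6,   1]

A² = A·A:
A²[1,1] = (2)(2) + (-1)(0) + (2)(-2) = 0
A²[1,2] = (2)(-1) + (-1)(-1) + (2)(-1) = -3
A²[1,3] = (2)(2) + (-1)(2) + (2)(1) = 4
A²[2,1] = (0)(2) + (-1)(0) + (2)(-2) = -4
A²[2,2] = (0)(-1) + (-1)(-1) + (2)(-1) = -1
A²[2,3] = (0)(2) + (-1)(2) + (2)(1) = 0
A²[3,1] = (-2)(2) + (-1)(0) + (1)(-2) = -6
A²[3,2] = (-2)(-1) + (-1)(-1) + (1)(-1) = 2
A²[3,3] = (-2)(2) + (-1)(2) + (1)(1) = -5
A² = 
  [  0,  -3,   4]
  [ -4,  -1,   0]
  [ -6,   2,  -5]

A^3 = A^2·A:
A^3[1,1] = (0)(2) + (-3)(0) + (4)(-2) = -8
A^3[1,2] = (0)(-1) + (-3)(-1) + (4)(-1) = -1
A^3[1,3] = (0)(2) + (-3)(2) + (4)(1) = -2
A^3[2,1] = (-4)(2) + (-1)(0) + (0)(-2) = -8
A^3[2,2] = (-4)(-1) + (-1)(-1) + (0)(-1) = 5
A^3[2,3] = (-4)(2) + (-1)(2) + (0)(1) = -10
A^3[3,1] = (-6)(2) + (2)(0) + (-5)(-2) = -2
A^3[3,2] = (-6)(-1) + (2)(-1) + (-5)(-1) = 9
A^3[3,3] = (-6)(2) + (2)(2) + (-5)(1) = -13
A^3 = 
  [ -8,  -1,  -2]
  [ -8,   5, -10]
  [ -2,   9, -13]

A^4 = A^3·A:
A^4[1,1] = (-8)(2) + (-1)(0) + (-2)(-2) = -12
A^4[1,2] = (-8)(-1) + (-1)(-1) + (-2)(-1) = 11
A^4[1,3] = (-8)(2) + (-1)(2) + (-2)(1) = -20
A^4[2,1] = (-8)(2) + (5)(0) + (-10)(-2) = 4
A^4[2,2] = (-8)(-1) + (5)(-1) + (-10)(-1) = 13
A^4[2,3] = (-8)(2) + (5)(2) + (-10)(1) = -16
A^4[3,1] = (-2)(2) + (9)(0) + (-13)(-2) = 22
A^4[3,2] = (-2)(-1) + (9)(-1) + (-13)(-1) = 6
A^4[3,3] = (-2)(2) + (9)(2) + (-13)(1) = 1
A^4 = 
  [-12,  11, -20]
  [  4,  13, -16]
  [ 22,   6,   1]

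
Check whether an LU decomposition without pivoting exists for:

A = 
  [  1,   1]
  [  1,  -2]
Yes.
A[1,1] = 1 ≠ 0, so Gaussian elimination proceeds without a row swap: multiplier ℓ₂₁ = (1)/(1) = 1, and U[2,2] = -2 - (1)(1) = -3.
L = 
  [  1,   0]
  [  1,   1]
U = 
  [  1,   1]
  [  0,  -3]
Check row 2 of LU: [(1)(1), (1)(1) + (-3)] = [1, -2] = row 2 of A ✓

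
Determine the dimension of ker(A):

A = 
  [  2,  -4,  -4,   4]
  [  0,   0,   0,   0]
nullity(A) = 3

Row reduce:
(no row operations needed)
REF = 
  [  2,  -4,  -4,   4]
  [  0,   0,   0,   0]
Pivot columns: 1 → 1 pivot.
rank(A) = 1, so nullity(A) = 4 - 1 = 3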